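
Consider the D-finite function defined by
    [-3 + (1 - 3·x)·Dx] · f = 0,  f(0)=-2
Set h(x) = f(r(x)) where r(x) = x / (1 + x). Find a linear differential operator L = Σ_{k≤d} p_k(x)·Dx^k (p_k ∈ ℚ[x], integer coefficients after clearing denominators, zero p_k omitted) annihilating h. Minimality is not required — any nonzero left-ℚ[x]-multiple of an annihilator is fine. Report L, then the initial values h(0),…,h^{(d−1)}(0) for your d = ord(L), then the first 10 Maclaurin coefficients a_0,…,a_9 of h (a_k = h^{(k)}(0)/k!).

L = 3 + (-1 + x + 2·x^2)·Dx  (order 1).
h: a_k = -2, -6, -12, -24, -48, -96, -192, -384, -768, -1536, …
ICs: h(0) = -2.

f: a_k = -2, -6, -18, -54, -162, -486, -1458, -4374, -13122, -39366, …
L₀ from L_f via x↦r, Dx↦r'^{-1}Dx.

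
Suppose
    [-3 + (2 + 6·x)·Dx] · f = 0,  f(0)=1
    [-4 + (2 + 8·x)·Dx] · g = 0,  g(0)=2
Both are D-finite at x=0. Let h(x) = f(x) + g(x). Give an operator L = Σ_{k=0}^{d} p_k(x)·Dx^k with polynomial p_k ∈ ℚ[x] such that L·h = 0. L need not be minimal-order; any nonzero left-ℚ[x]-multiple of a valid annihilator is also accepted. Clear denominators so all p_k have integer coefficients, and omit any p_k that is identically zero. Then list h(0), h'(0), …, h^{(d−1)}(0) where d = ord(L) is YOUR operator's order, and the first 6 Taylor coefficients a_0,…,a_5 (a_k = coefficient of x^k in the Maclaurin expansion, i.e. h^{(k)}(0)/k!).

L = -6 + (7 + 24·x)·Dx + (2 + 14·x + 24·x^2)·Dx^2  (order 2).
h: a_k = 3, 11/2, -41/8, 155/16, -2965/128, 16037/256, …
ICs: h(0) = 3, h′(0) = 11/2.

f: a_k = 1, 3/2, -9/8, 27/16, -405/128, 1701/256, …
g: a_k = 2, 4, -4, 8, -20, 56, …
L₀ := lclm(L_f,L_g); ord L₀ ≤ 1+1.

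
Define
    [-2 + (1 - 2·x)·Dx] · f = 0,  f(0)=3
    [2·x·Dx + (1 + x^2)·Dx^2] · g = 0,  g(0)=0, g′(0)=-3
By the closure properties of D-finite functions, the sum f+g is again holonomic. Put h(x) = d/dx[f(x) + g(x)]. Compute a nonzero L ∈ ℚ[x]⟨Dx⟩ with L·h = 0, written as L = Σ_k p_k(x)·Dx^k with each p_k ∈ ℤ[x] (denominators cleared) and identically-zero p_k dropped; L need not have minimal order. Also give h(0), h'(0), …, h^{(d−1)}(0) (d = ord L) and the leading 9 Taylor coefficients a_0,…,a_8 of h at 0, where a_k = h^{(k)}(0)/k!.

f: a_k = 3, 6, 12, 24, 48, 96, 192, 384, 768, …
g: a_k = 0, -3, 0, 1, 0, -3/5, 0, 3/7, 0, …
f+g: L₀ = lclm(L_f,L_g), ord ≤ 1+2.
h=h₀': d/dx-closure on L₀ ⇒ L.
L = (-4 + 32·x + 12·x^2) + (13 - 4·x + 25·x^2 + 12·x^3)·Dx + (-2 + 3·x + 3·x^3 + 2·x^4)·Dx^2  (order 2).
h: a_k = 3, 24, 75, 192, 477, 1152, 2691, 6144, 13821, …
ICs: h(0) = 3, h′(0) = 24.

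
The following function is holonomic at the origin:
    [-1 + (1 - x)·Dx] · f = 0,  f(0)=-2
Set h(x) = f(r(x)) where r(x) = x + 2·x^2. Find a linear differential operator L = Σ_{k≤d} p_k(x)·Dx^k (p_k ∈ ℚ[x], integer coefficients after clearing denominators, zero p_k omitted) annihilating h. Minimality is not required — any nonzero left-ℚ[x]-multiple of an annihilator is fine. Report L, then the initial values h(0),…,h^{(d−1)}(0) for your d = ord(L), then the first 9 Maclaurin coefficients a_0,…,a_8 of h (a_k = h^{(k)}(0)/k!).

f: a_k = -2, -2, -2, -2, -2, -2, -2, -2, -2, …
h₀=f(r): pull back L_f along r ⇒ L₀.
L = (1 + 4·x) + (-1 + x + 2·x^2)·Dx  (order 1).
h: a_k = -2, -2, -6, -10, -22, -42, -86, -170, -342, …
ICs: h(0) = -2.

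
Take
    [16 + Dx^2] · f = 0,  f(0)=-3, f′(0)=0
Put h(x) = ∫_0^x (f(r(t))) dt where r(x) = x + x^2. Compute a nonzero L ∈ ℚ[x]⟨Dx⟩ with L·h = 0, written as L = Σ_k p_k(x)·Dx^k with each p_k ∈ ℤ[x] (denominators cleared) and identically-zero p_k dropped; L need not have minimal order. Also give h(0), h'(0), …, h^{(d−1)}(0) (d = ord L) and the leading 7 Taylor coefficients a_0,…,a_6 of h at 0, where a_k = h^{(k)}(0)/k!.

f: a_k = -3, 0, 24, 0, -32, 0, 256/15, …
Substitute x→r, Dx→(1/r')Dx; clear ⇒ L₀.
∫: right-multiply L₀ by Dx.
L = (16 + 96·x + 192·x^2 + 128·x^3)·Dx - 2·Dx^2 + (1 + 2·x)·Dx^3  (order 3).
h: a_k = 0, -3, 0, 8, 12, -8/5, -64/3, …
ICs: h(0) = 0, h′(0) = -3, h′′(0) = 0.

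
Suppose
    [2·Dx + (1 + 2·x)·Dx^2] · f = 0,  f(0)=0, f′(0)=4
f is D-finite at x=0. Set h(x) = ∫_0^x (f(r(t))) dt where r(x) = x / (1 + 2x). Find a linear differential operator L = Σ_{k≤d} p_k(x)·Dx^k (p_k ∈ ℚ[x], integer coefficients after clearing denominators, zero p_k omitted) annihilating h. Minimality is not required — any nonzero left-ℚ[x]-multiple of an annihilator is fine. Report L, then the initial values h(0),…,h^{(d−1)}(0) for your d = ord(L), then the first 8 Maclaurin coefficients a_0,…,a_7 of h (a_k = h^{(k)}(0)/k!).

L = (6 + 16·x)·Dx^2 + (1 + 6·x + 8·x^2)·Dx^3  (order 3).
h: a_k = 0, 0, 2, -4, 28/3, -24, 992/15, -192, …
ICs: h(0) = 0, h′(0) = 0, h′′(0) = 4.

f: a_k = 0, 4, -4, 16/3, -8, 64/5, -64/3, 256/7, …
Substitute x→r, Dx→(1/r')Dx; clear ⇒ L₀.
∫: right-multiply L₀ by Dx.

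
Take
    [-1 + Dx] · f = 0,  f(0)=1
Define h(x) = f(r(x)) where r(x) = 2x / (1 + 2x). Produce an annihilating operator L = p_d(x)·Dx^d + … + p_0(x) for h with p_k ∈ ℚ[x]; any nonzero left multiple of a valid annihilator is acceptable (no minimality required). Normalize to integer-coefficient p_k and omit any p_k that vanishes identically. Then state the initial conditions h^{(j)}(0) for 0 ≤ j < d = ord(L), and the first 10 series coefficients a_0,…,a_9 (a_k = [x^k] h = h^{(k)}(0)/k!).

L = -2 + (1 + 4·x + 4·x^2)·Dx  (order 1).
h: a_k = 1, 2, -2, 4/3, 2/3, -76/15, 604/45, -8728/315, 15682/315, -226076/2835, …
ICs: h(0) = 1.

f: a_k = 1, 1, 1/2, 1/6, 1/24, 1/120, 1/720, 1/5040, 1/40320, 1/362880, …
Change of var in L_f (x↦r) gives L₀.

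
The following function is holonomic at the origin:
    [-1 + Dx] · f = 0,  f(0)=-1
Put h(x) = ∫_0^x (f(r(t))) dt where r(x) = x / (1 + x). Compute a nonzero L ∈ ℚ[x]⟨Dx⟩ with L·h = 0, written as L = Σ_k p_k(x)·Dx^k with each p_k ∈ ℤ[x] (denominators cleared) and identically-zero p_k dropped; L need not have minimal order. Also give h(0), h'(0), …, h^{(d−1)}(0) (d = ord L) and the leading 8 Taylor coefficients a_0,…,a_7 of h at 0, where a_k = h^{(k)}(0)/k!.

f: a_k = -1, -1, -1/2, -1/6, -1/24, -1/120, -1/720, -1/5040, …
Change of var in L_f (x↦r) gives L₀.
h=∫h₀ ⇒ L = L₀·Dx.
L = -Dx + (1 + 2·x + x^2)·Dx^2  (order 2).
h: a_k = 0, -1, -1/2, 1/6, -1/24, -1/120, 19/720, -151/5040, …
ICs: h(0) = 0, h′(0) = -1.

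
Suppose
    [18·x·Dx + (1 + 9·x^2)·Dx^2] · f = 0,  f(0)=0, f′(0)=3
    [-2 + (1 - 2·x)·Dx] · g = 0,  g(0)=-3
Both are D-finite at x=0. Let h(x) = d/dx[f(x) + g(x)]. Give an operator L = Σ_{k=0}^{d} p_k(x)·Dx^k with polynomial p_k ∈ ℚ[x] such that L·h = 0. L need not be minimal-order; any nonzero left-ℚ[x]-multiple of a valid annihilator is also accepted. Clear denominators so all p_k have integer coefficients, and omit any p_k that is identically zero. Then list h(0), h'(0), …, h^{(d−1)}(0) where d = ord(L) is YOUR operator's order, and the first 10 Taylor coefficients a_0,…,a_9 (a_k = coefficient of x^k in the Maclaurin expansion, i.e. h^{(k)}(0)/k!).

f: a_k = 0, 3, 0, -9, 0, 243/5, 0, -2187/7, 0, 2187, …
g: a_k = -3, -6, -12, -24, -48, -96, -192, -384, -768, -1536, …
f+g: L₀ = lclm(L_f,L_g), ord ≤ 2+1.
Differentiate: ansatz ord ≤ ord L₀ ⇒ L.
L = (36 - 288·x - 972·x^2) + (-21 + 36·x - 9·x^2 - 972·x^3)·Dx + (2 + 5·x + 45·x^3 - 162·x^4)·Dx^2  (order 2).
h: a_k = -3, -24, -99, -192, -237, -1152, -4875, -6144, 5859, -30720, …
ICs: h(0) = -3, h′(0) = -24.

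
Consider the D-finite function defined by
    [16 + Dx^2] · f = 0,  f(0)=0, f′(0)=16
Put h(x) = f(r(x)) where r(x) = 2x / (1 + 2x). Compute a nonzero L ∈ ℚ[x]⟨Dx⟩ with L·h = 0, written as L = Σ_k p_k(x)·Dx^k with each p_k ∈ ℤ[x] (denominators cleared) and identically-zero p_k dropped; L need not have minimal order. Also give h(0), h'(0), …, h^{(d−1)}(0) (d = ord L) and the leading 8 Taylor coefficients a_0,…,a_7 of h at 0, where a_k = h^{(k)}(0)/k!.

f: a_k = 0, 16, 0, -128/3, 0, 512/15, 0, -4096/315, …
f∘r: x↦r, Dx↦Dx/r' in L_f ⇒ L₀.
L = 64 + (4 + 24·x + 48·x^2 + 32·x^3)·Dx + (1 + 8·x + 24·x^2 + 32·x^3 + 16·x^4)·Dx^2  (order 2).
h: a_k = 0, 32, -64, -640/3, 1792, -98816/15, 15360, -5040128/315, …
ICs: h(0) = 0, h′(0) = 32.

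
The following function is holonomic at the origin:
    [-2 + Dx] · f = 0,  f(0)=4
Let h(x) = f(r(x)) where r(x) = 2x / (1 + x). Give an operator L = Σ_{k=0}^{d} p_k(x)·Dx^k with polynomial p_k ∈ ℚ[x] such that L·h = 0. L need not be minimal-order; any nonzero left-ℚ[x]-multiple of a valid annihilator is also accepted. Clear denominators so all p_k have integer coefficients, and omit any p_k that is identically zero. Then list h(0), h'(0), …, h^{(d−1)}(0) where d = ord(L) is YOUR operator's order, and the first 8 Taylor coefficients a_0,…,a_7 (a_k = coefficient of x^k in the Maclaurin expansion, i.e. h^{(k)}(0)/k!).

L = -4 + (1 + 2·x + x^2)·Dx  (order 1).
h: a_k = 4, 16, 16, -16/3, -16/3, 112/15, -176/45, -272/315, …
ICs: h(0) = 4.

f: a_k = 4, 8, 8, 16/3, 8/3, 16/15, 16/45, 32/315, …
Substitute x→r, Dx→(1/r')Dx; clear ⇒ L₀.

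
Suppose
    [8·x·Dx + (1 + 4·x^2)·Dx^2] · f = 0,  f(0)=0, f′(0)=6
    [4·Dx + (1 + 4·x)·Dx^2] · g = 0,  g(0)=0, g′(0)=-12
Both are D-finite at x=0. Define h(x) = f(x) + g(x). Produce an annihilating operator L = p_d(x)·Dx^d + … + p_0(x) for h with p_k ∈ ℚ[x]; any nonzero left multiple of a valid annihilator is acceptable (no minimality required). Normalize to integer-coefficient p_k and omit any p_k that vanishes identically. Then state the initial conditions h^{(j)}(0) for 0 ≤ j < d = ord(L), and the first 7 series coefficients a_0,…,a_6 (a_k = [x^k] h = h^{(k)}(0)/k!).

L = (-8 - 96·x + 96·x^2 + 128·x^3)·Dx + (-10 - 16·x - 72·x^2 + 192·x^3 + 256·x^4)·Dx^2 + (-1 - 2·x + 8·x^2 + 8·x^3 + 48·x^4 + 64·x^5)·Dx^3  (order 3).
h: a_k = 0, -6, 24, -72, 192, -2976/5, 2048, …
ICs: h(0) = 0, h′(0) = -6, h′′(0) = 48.

f: a_k = 0, 6, 0, -8, 0, 96/5, 0, …
g: a_k = 0, -12, 24, -64, 192, -3072/5, 2048, …
Sum ⇒ L₀ = lclm(L_f,L_g) in ℚ(x)⟨Dx⟩.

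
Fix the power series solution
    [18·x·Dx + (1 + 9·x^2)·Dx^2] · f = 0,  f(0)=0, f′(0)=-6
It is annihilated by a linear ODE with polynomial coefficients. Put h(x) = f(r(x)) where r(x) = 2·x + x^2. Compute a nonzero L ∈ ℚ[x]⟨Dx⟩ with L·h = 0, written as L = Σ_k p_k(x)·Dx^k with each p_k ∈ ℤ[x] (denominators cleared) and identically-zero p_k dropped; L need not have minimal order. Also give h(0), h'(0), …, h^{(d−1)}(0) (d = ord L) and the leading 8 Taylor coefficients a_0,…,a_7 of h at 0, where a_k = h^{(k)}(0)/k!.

L = (-1 + 72·x + 144·x^2 + 108·x^3 + 27·x^4)·Dx + (1 + x + 36·x^2 + 72·x^3 + 45·x^4 + 9·x^5)·Dx^2  (order 2).
h: a_k = 0, -12, -6, 144, 216, -15012/5, -7758, 505440/7, …
ICs: h(0) = 0, h′(0) = -12.

f: a_k = 0, -6, 0, 18, 0, -486/5, 0, 4374/7, …
Change of var in L_f (x↦r) gives L₀.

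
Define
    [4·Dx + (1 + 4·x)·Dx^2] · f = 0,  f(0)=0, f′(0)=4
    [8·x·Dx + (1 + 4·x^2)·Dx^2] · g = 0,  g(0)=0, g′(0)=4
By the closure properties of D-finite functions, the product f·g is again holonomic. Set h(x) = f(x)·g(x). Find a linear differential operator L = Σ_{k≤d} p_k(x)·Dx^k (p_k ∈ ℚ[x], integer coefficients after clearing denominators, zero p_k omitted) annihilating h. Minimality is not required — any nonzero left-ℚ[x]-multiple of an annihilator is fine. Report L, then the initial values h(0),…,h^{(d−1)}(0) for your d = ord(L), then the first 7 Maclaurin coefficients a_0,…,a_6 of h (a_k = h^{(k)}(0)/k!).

f: a_k = 0, 4, -8, 64/3, -64, 1024/5, -2048/3, …
g: a_k = 0, 4, 0, -16/3, 0, 64/5, 0, …
L₀ := L_f ⊗_s L_g (sym. prod.), ord ≤ 4.
L = (96 + 640·x + 1408·x^2 + 7680·x^3 + 15360·x^4 + 26624·x^5 + 8192·x^7)·Dx + (24 + 320·x + 2656·x^2 + 9728·x^3 + 28160·x^4 + 47616·x^5 + 71680·x^6 + 6144·x^7 + 28672·x^8)·Dx^2 + (12 + 104·x + 672·x^2 + 2976·x^3 + 8256·x^4 + 18048·x^5 + 24576·x^6 + 35328·x^7 + 6144·x^8 + 16384·x^9)·Dx^3 + (1 + 12·x + 68·x^2 + 256·x^3 + 696·x^4 + 1536·x^5 + 2688·x^6 + 3072·x^7 + 4224·x^8 + 1024·x^9 + 2048·x^10)·Dx^4  (order 4).
h: a_k = 0, 0, 16, -32, 64, -640/3, 34048/45, …
ICs: h(0) = 0, h′(0) = 0, h′′(0) = 32, h′′′(0) = -192.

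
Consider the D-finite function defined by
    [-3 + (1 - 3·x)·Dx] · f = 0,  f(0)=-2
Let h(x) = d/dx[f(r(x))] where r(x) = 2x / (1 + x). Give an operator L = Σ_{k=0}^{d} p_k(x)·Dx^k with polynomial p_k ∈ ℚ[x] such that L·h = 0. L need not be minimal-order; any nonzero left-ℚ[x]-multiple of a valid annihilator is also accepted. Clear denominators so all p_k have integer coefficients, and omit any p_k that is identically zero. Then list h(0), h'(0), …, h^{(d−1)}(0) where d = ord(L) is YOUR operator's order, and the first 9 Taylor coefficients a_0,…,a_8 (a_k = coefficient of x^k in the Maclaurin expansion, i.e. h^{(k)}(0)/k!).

L = 10 + (-1 + 5·x)·Dx  (order 1).
h: a_k = -12, -120, -900, -6000, -37500, -225000, -1312500, -7500000, -42187500, …
ICs: h(0) = -12.

f: a_k = -2, -6, -18, -54, -162, -486, -1458, -4374, -13122, …
Substitute x→r, Dx→(1/r')Dx; clear ⇒ L₀.
h₀' ⇒ L via d/dx closure of L₀.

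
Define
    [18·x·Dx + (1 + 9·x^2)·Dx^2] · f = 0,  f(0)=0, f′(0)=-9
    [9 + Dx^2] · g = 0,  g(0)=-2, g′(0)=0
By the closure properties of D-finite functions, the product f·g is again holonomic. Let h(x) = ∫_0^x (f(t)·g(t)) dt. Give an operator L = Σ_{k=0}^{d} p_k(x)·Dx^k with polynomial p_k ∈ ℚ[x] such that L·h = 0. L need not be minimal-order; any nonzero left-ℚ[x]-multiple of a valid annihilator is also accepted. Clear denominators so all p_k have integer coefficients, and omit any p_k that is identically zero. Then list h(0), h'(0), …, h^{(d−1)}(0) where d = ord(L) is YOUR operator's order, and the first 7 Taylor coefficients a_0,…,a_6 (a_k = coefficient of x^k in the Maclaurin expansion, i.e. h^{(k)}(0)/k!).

f: a_k = 0, -9, 0, 27, 0, -729/5, 0, …
g: a_k = -2, 0, 9, 0, -27/4, 0, 81/40, …
L₀ := L_f ⊗_s L_g (sym. prod.), ord ≤ 4.
∫: right-multiply L₀ by Dx.
L = (810 + 18954·x^2 + 72171·x^4 + 236196·x^6 + 531441·x^8)·Dx + (972·x + 14580·x^3 + 78732·x^5 + 236196·x^7)·Dx^2 + (108 + 2592·x^2 + 13122·x^4 + 52488·x^6 + 118098·x^8)·Dx^3 + (108·x + 1620·x^3 + 8748·x^5 + 26244·x^7)·Dx^4 + (2 + 54·x^2 + 567·x^4 + 2916·x^6 + 6561·x^8)·Dx^5  (order 5).
h: a_k = 0, 0, 9, 0, -135/4, 0, 3969/40, …
ICs: h(0) = 0, h′(0) = 0, h′′(0) = 18, h′′′(0) = 0, h′′′′(0) = -810.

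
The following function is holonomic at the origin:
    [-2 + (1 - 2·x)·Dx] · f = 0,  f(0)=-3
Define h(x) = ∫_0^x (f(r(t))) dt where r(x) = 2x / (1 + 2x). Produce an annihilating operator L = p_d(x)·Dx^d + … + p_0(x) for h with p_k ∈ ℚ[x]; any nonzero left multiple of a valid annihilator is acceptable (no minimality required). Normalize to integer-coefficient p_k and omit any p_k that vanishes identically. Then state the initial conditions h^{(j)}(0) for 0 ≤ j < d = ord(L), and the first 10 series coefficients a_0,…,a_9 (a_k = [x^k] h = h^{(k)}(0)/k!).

L = 4·Dx + (-1 + 4·x^2)·Dx^2  (order 2).
h: a_k = 0, -3, -6, -8, -12, -96/5, -32, -384/7, -96, -512/3, …
ICs: h(0) = 0, h′(0) = -3.

f: a_k = -3, -6, -12, -24, -48, -96, -192, -384, -768, -1536, …
f∘r: x↦r, Dx↦Dx/r' in L_f ⇒ L₀.
Integrate: L := L₀·Dx.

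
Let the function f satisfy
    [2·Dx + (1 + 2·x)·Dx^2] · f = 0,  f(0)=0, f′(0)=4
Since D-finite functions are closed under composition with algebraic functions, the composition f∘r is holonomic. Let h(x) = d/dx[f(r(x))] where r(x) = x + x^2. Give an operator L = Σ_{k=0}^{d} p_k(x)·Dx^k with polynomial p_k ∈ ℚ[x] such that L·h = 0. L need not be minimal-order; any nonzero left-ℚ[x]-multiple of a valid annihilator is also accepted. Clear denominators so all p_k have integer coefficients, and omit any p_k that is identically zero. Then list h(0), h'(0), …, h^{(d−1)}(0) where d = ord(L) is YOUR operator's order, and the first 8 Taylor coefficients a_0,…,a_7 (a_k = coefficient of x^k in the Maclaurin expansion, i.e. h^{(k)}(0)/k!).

f: a_k = 0, 4, -4, 16/3, -8, 64/5, -64/3, 256/7, …
Change of var in L_f (x↦r) gives L₀.
Derive L from L₀ (diff closure).
L = (4·x + 4·x^2) + (1 + 4·x + 6·x^2 + 4·x^3)·Dx  (order 1).
h: a_k = 4, 0, -8, 16, -16, 0, 32, -64, …
ICs: h(0) = 4.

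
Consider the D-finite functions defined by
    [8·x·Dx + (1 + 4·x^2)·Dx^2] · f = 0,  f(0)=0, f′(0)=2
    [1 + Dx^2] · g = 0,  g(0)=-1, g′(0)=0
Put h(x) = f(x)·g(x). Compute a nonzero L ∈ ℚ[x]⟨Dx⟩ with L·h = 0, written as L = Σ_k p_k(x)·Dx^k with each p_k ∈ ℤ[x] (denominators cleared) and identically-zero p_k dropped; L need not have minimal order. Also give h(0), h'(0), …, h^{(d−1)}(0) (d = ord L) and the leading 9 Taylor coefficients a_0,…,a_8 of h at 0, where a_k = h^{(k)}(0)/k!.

f: a_k = 0, 2, 0, -8/3, 0, 32/5, 0, -128/7, 0, …
g: a_k = -1, 0, 1/2, 0, -1/24, 0, 1/720, 0, -1/40320, …
L₀ := L_f ⊗_s L_g (sym. prod.), ord ≤ 4.
L = (85 + 944·x^2 + 416·x^4 + 256·x^6 + 256·x^8) + (144·x + 704·x^3 + 768·x^5 + 1024·x^7)·Dx + (90 + 992·x^2 + 576·x^4 + 512·x^6 + 512·x^8)·Dx^2 + (144·x + 704·x^3 + 768·x^5 + 1024·x^7)·Dx^3 + (5 + 48·x^2 + 160·x^4 + 256·x^6 + 256·x^8)·Dx^4  (order 4).
h: a_k = 0, -2, 0, 11/3, 0, -469/60, 0, 54431/2520, 0, …
ICs: h(0) = 0, h′(0) = -2, h′′(0) = 0, h′′′(0) = 22.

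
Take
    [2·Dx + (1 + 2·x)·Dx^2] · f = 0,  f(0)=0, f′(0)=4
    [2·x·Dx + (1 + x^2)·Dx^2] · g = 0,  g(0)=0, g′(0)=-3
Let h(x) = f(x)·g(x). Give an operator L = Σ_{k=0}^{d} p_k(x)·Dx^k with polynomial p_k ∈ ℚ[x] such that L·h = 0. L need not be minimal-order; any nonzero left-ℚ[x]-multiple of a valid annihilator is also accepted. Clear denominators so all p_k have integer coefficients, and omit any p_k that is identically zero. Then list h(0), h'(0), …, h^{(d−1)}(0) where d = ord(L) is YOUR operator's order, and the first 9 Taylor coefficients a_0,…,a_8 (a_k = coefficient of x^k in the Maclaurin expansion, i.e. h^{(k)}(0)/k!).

L = (24 + 80·x + 88·x^2 + 240·x^3 + 240·x^4 + 208·x^5 + 16·x^7)·Dx + (12 + 80·x + 332·x^2 + 608·x^3 + 880·x^4 + 744·x^5 + 560·x^6 + 24·x^7 + 56·x^8)·Dx^2 + (12 + 52·x + 168·x^2 + 372·x^3 + 516·x^4 + 564·x^5 + 384·x^6 + 276·x^7 + 24·x^8 + 32·x^9)·Dx^3 + (2 + 12·x + 34·x^2 + 64·x^3 + 87·x^4 + 96·x^5 + 84·x^6 + 48·x^7 + 33·x^8 + 4·x^9 + 4·x^10)·Dx^4  (order 4).
h: a_k = 0, 0, -12, 12, -12, 20, -532/15, 292/5, -492/5, …
ICs: h(0) = 0, h′(0) = 0, h′′(0) = -24, h′′′(0) = 72.

f: a_k = 0, 4, -4, 16/3, -8, 64/5, -64/3, 256/7, -64, …
g: a_k = 0, -3, 0, 1, 0, -3/5, 0, 3/7, 0, …
Product ⇒ symmetric product L₀, ord ≤ 4.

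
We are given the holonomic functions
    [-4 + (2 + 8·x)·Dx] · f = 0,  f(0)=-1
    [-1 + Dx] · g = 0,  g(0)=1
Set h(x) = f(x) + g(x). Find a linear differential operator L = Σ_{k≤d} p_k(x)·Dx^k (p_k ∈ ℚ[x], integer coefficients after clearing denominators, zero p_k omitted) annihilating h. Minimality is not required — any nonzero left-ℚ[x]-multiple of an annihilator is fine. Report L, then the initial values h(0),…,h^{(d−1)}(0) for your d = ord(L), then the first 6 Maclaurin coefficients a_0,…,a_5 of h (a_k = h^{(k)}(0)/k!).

L = (6 + 8·x) + (-5 - 8·x - 16·x^2)·Dx + (-1 + 16·x^2)·Dx^2  (order 2).
h: a_k = 0, -1, 5/2, -23/6, 241/24, -3359/120, …
ICs: h(0) = 0, h′(0) = -1.

f: a_k = -1, -2, 2, -4, 10, -28, …
g: a_k = 1, 1, 1/2, 1/6, 1/24, 1/120, …
f+g: L₀ = lclm(L_f,L_g), ord ≤ 1+1.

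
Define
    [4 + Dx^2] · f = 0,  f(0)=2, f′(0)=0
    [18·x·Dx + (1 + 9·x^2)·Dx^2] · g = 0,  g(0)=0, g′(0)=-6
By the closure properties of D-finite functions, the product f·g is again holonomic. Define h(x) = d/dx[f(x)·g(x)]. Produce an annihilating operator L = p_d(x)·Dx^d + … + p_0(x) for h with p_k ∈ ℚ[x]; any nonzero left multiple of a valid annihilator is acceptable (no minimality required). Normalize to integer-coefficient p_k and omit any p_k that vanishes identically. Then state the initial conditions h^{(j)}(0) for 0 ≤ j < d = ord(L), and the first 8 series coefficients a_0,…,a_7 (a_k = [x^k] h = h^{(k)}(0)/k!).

L = (52480 + 1115424·x^2 + 18751824·x^4 + 15209856·x^6 + 3464208·x^8 - 11337408·x^10 + 34012224·x^12) + (31032·x + 1320624·x^3 + 10701720·x^5 + 13646880·x^7 + 18895680·x^9 + 34012224·x^11)·Dx + (13640 + 300780·x^2 + 4978584·x^4 + 5269212·x^6 + 3621672·x^8 + 2834352·x^10 + 17006112·x^12)·Dx^2 + (7758·x + 330156·x^3 + 2675430·x^5 + 3411720·x^7 + 4723920·x^9 + 8503056·x^11)·Dx^3 + (130 + 5481·x^2 + 72657·x^4 + 366687·x^6 + 688905·x^8 + 1417176·x^10 + 2125764·x^12)·Dx^4  (order 4).
h: a_k = -12, 0, 180, 0, -1372, 0, 174676/15, 0, …
ICs: h(0) = -12, h′(0) = 0, h′′(0) = 360, h′′′(0) = 0.

f: a_k = 2, 0, -4, 0, 4/3, 0, -8/45, 0, …
g: a_k = 0, -6, 0, 18, 0, -486/5, 0, 4374/7, …
Sym-product of L_f,L_g gives L₀ (≤ ord 4).
Differentiate: ansatz ord ≤ ord L₀ ⇒ L.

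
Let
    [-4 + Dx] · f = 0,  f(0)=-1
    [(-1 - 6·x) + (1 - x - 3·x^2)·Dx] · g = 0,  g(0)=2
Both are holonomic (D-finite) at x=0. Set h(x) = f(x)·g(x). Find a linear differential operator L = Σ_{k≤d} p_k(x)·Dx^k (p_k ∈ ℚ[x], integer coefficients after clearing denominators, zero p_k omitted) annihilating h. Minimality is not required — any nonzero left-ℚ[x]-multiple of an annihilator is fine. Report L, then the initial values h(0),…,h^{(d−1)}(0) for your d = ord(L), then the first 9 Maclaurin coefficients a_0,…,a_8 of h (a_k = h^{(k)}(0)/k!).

L = (5 + 2·x - 12·x^2) + (-1 + x + 3·x^2)·Dx  (order 1).
h: a_k = -2, -10, -32, -250/3, -602/3, -7016/15, -9730/9, -784606/315, -361456/63, …
ICs: h(0) = -2.

f: a_k = -1, -4, -8, -32/3, -32/3, -128/15, -256/45, -1024/315, -512/315, …
g: a_k = 2, 2, 8, 14, 38, 80, 194, 434, 1016, …
Sym-product of L_f,L_g gives L₀ (≤ ord 1).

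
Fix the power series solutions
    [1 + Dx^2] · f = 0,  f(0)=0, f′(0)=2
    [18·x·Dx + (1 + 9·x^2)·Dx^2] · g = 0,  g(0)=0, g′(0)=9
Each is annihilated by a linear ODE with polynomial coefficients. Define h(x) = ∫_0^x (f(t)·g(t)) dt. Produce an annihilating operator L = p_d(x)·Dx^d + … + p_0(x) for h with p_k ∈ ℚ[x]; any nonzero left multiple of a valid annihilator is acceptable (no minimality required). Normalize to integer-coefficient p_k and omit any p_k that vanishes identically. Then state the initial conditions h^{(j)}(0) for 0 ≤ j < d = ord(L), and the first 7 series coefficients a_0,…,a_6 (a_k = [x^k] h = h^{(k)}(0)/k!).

L = (370 + 9594·x^2 + 4131·x^4 + 2916·x^6 + 6561·x^8)·Dx + (684·x + 6804·x^3 + 8748·x^5 + 26244·x^7)·Dx^2 + (380 + 9792·x^2 + 5346·x^4 + 5832·x^6 + 13122·x^8)·Dx^3 + (684·x + 6804·x^3 + 8748·x^5 + 26244·x^7)·Dx^4 + (10 + 198·x^2 + 1215·x^4 + 2916·x^6 + 6561·x^8)·Dx^5  (order 5).
h: a_k = 0, 0, 0, 6, 0, -57/5, 0, …
ICs: h(0) = 0, h′(0) = 0, h′′(0) = 0, h′′′(0) = 36, h′′′′(0) = 0.

f: a_k = 0, 2, 0, -1/3, 0, 1/60, 0, …
g: a_k = 0, 9, 0, -27, 0, 729/5, 0, …
Sym-product of L_f,L_g gives L₀ (≤ ord 4).
∫: right-multiply L₀ by Dx.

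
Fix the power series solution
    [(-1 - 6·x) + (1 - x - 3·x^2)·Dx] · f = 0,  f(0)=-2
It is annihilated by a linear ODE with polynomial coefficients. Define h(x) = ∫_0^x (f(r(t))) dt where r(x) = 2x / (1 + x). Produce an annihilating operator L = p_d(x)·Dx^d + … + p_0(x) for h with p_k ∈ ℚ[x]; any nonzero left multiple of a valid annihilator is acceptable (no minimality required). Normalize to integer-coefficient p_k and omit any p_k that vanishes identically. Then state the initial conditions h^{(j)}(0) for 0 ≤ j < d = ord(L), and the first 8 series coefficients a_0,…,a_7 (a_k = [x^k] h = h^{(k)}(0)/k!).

L = (2 + 26·x)·Dx + (-1 - x + 13·x^2 + 13·x^3)·Dx^2  (order 2).
h: a_k = 0, -2, -2, -28/3, -13, -364/5, -338/3, -676, …
ICs: h(0) = 0, h′(0) = -2.

f: a_k = -2, -2, -8, -14, -38, -80, -194, -434, …
f∘r: x↦r, Dx↦Dx/r' in L_f ⇒ L₀.
Integrate: L := L₀·Dx.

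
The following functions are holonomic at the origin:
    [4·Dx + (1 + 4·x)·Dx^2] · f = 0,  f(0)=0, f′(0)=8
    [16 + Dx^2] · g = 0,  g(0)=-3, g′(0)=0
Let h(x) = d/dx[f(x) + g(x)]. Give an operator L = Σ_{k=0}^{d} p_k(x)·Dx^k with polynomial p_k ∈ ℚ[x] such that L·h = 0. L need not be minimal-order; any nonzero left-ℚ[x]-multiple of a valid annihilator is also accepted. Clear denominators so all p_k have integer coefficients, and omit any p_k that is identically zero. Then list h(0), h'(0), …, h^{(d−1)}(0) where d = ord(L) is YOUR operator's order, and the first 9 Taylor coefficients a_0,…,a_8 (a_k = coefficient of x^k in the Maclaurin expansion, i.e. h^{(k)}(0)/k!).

L = (448 + 512·x + 1024·x^2) + (48 + 320·x + 768·x^2 + 1024·x^3)·Dx + (28 + 32·x + 64·x^2)·Dx^2 + (3 + 20·x + 48·x^2 + 64·x^3)·Dx^3  (order 3).
h: a_k = 8, 16, 128, -640, 2048, -40448/5, 32768, -13766656/105, 524288, …
ICs: h(0) = 8, h′(0) = 16, h′′(0) = 256.

f: a_k = 0, 8, -16, 128/3, -128, 2048/5, -4096/3, 32768/7, -16384, …
g: a_k = -3, 0, 24, 0, -32, 0, 256/15, 0, -512/105, …
L₀ := lclm(L_f,L_g); ord L₀ ≤ 2+2.
h=h₀': d/dx-closure on L₀ ⇒ L.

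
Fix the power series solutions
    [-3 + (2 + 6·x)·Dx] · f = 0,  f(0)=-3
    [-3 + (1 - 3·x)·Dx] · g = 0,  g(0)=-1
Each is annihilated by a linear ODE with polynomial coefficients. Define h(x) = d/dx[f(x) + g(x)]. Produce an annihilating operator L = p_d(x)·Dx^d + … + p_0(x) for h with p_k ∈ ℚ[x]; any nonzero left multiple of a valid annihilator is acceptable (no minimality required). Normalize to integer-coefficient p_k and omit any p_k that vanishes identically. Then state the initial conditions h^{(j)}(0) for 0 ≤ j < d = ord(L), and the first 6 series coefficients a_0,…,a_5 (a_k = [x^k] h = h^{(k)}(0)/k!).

f: a_k = -3, -9/2, 27/8, -81/16, 1215/128, -5103/256, …
g: a_k = -1, -3, -9, -27, -81, -243, …
f+g: L₀ = lclm(L_f,L_g), ord ≤ 1+1.
Differentiate: ansatz ord ≤ ord L₀ ⇒ L.
L = (-162 - 162·x) + (-63 - 486·x - 567·x^2)·Dx + (10 + 18·x - 90·x^2 - 162·x^3)·Dx^2  (order 2).
h: a_k = -15/2, -45/4, -1539/16, -9153/32, -336555/256, -2101707/512, …
ICs: h(0) = -15/2, h′(0) = -45/4.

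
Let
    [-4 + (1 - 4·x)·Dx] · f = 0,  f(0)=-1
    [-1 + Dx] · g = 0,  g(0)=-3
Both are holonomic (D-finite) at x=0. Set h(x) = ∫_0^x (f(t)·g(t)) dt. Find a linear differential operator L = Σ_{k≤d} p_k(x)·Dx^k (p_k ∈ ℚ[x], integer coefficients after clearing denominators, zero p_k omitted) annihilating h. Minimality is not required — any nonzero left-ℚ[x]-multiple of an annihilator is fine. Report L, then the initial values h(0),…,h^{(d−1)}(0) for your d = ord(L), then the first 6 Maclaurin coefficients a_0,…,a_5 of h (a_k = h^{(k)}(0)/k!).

L = (5 - 4·x)·Dx + (-1 + 4·x)·Dx^2  (order 2).
h: a_k = 0, 3, 15/2, 41/2, 493/8, 7889/40, …
ICs: h(0) = 0, h′(0) = 3.

f: a_k = -1, -4, -16, -64, -256, -1024, …
g: a_k = -3, -3, -3/2, -1/2, -1/8, -1/40, …
h₀=f·g: eliminate ⇒ L₀, order ≤ 1·1.
∫: right-multiply L₀ by Dx.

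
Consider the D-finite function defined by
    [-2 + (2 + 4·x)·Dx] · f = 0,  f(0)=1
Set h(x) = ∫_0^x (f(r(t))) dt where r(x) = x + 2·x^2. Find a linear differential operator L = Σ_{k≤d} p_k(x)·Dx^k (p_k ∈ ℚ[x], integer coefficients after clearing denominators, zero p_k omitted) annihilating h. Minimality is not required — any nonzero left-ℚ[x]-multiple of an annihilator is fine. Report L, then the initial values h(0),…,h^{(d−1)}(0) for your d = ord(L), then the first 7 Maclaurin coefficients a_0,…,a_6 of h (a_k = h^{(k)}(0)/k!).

L = (-1 - 4·x)·Dx + (1 + 2·x + 4·x^2)·Dx^2  (order 2).
h: a_k = 0, 1, 1/2, 1/2, -3/8, 3/40, 5/16, …
ICs: h(0) = 0, h′(0) = 1.

f: a_k = 1, 1, -1/2, 1/2, -5/8, 7/8, -21/16, …
L₀ from L_f via x↦r, Dx↦r'^{-1}Dx.
∫: right-multiply L₀ by Dx.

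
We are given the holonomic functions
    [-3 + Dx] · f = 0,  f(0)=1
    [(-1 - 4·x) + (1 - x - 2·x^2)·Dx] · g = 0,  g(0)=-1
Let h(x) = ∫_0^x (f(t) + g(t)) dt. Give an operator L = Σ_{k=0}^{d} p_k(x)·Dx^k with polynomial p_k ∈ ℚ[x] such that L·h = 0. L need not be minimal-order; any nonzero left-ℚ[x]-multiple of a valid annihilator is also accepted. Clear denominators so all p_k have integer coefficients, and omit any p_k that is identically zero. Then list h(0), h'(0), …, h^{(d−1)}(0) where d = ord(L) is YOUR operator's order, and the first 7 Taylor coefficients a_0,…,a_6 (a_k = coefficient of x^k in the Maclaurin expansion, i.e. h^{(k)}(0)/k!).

L = (9 + 9·x + 126·x^2 + 72·x^3)·Dx + (3 - 30·x - 51·x^2 + 36·x^3 + 36·x^4)·Dx^2 + (-2 + 9·x + 3·x^2 - 20·x^3 - 12·x^4)·Dx^3  (order 3).
h: a_k = 0, 0, 1, 1/2, -1/8, -61/40, -253/80, …
ICs: h(0) = 0, h′(0) = 0, h′′(0) = 2.

f: a_k = 1, 3, 9/2, 9/2, 27/8, 81/40, 81/80, …
g: a_k = -1, -1, -3, -5, -11, -21, -43, …
Sum ⇒ L₀ = lclm(L_f,L_g) in ℚ(x)⟨Dx⟩.
∫: right-multiply L₀ by Dx.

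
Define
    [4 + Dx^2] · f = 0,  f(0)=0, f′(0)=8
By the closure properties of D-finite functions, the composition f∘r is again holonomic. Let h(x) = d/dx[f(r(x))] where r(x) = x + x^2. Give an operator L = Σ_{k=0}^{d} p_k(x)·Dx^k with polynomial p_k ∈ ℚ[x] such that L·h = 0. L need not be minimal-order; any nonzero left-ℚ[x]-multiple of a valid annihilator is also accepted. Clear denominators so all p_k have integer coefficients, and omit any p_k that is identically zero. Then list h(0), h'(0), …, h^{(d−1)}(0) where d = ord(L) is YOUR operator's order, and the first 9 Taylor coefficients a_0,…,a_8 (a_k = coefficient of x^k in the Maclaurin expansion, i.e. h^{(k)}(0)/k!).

L = (16 + 32·x + 96·x^2 + 128·x^3 + 64·x^4) + (-6 - 12·x)·Dx + (1 + 4·x + 4·x^2)·Dx^2  (order 2).
h: a_k = 8, 16, -16, -64, -224/3, 0, 3328/45, 3584/45, 9088/315, …
ICs: h(0) = 8, h′(0) = 16.

f: a_k = 0, 8, 0, -16/3, 0, 16/15, 0, -32/315, 0, …
f∘r: x↦r, Dx↦Dx/r' in L_f ⇒ L₀.
h₀' ⇒ L via d/dx closure of L₀.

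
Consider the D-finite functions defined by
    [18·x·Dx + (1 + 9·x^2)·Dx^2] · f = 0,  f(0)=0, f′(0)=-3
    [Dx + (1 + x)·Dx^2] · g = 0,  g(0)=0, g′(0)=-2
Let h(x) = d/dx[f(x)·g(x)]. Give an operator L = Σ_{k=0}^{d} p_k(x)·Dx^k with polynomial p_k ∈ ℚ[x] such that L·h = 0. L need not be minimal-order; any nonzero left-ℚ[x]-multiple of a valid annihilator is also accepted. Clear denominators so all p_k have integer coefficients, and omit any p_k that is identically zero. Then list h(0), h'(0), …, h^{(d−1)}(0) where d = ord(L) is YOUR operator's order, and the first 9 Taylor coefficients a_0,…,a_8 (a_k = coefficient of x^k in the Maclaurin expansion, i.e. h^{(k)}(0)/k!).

L = (1368 + 2700·x + 37584·x^2 + 95580·x^3 + 87480·x^4 + 37908·x^5 + 26244·x^7) + (1298 + 9180·x + 54612·x^2 + 194724·x^3 + 324000·x^4 + 271188·x^5 + 102060·x^6 + 78732·x^7 + 91854·x^8)·Dx + (76 + 2848·x + 12096·x^2 + 43992·x^3 + 117288·x^4 + 173016·x^5 + 139968·x^6 + 75816·x^7 + 78732·x^8 + 52488·x^9)·Dx^2 + (37 + 146·x + 901·x^2 + 2808·x^3 + 7362·x^4 + 15228·x^5 + 21546·x^6 + 17496·x^7 + 12393·x^8 + 13122·x^9 + 6561·x^10)·Dx^3  (order 3).
h: a_k = 0, 12, -9, -64, 75/2, 2772/5, -3157/10, -23808/5, 365877/140, …
ICs: h(0) = 0, h′(0) = 12, h′′(0) = -18.

f: a_k = 0, -3, 0, 9, 0, -243/5, 0, 2187/7, 0, …
g: a_k = 0, -2, 1, -2/3, 1/2, -2/5, 1/3, -2/7, 1/4, …
h₀=f·g: eliminate ⇒ L₀, order ≤ 2·2.
h₀' ⇒ L via d/dx closure of L₀.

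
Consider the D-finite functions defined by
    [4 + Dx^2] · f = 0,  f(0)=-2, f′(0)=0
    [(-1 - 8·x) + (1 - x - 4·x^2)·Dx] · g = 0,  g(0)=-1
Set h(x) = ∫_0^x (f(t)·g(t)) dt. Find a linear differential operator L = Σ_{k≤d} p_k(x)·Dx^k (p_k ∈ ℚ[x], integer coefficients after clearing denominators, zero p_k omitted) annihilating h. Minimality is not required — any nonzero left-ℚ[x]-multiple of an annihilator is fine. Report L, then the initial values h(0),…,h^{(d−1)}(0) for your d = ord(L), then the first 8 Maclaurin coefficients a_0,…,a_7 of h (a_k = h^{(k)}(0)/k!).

f: a_k = -2, 0, 4, 0, -4/3, 0, 8/45, 0, …
g: a_k = -1, -1, -5, -9, -29, -65, -181, -441, …
f·g: L₀ = L_f ⊗_s L_g, ord ≤ 2·1.
Integrate: L := L₀·Dx.
L = (4 + 4·x + 16·x^2)·Dx + (2 + 16·x)·Dx^2 + (-1 + x + 4·x^2)·Dx^3  (order 3).
h: a_k = 0, 2, 1, 2, 7/2, 118/15, 143/9, 11362/315, …
ICs: h(0) = 0, h′(0) = 2, h′′(0) = 2.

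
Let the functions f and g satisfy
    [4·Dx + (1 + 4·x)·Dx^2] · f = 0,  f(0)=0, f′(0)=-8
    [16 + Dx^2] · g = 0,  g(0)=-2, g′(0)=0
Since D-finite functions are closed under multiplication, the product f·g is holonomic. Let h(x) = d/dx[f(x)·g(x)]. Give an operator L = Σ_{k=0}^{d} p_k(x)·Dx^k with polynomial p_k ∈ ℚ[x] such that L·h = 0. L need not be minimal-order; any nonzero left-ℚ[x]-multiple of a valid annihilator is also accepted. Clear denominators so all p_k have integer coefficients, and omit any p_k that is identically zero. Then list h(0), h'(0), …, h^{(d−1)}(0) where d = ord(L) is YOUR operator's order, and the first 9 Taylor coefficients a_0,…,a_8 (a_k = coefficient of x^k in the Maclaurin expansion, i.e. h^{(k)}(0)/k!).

f: a_k = 0, -8, 16, -128/3, 128, -2048/5, 4096/3, -32768/7, 16384, …
g: a_k = -2, 0, 16, 0, -64/3, 0, 512/45, 0, -1024/315, …
Product ⇒ symmetric product L₀, ord ≤ 4.
Differentiate: ansatz ord ≤ ord L₀ ⇒ L.
L = (-6400 - 45056·x - 172032·x^2 + 196608·x^3 + 2818048·x^4 + 6291456·x^5 + 4194304·x^6) + (-1536 - 8192·x + 20480·x^2 + 245760·x^3 + 655360·x^4 + 524288·x^5)·Dx + (-448 - 2816·x - 3584·x^2 + 73728·x^3 + 401408·x^4 + 786432·x^5 + 524288·x^6)·Dx^2 + (-96 - 512·x + 1280·x^2 + 15360·x^3 + 40960·x^4 + 32768·x^5)·Dx^3 + (-3 + 448·x^2 + 3840·x^3 + 14080·x^4 + 24576·x^5 + 16384·x^6)·Dx^4  (order 4).
h: a_k = 16, -64, -128, 0, 1536, -6144, 126976/5, -4849664/45, 9428992/21, …
ICs: h(0) = 16, h′(0) = -64, h′′(0) = -256, h′′′(0) = 0.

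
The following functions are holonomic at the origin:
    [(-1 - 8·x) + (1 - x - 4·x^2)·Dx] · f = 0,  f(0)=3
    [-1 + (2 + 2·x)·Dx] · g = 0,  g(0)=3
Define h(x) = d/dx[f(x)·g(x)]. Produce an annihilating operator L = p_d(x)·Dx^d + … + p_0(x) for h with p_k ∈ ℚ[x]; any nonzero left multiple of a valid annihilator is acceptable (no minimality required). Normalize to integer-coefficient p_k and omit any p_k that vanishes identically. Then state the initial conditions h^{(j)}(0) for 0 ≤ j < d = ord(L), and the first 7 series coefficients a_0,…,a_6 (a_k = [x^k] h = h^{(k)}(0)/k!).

f: a_k = 3, 3, 15, 27, 87, 195, 543, …
g: a_k = 3, 3/2, -3/8, 3/16, -15/128, 21/256, -63/1024, …
Sym-product of L_f,L_g gives L₀ (≤ ord 1).
h₀' ⇒ L via d/dx closure of L₀.
L = (43 + 210·x + 603·x^2 + 680·x^3 + 240·x^4) + (-6 - 34·x + 6·x^2 + 194·x^3 + 256·x^4 + 96·x^5)·Dx  (order 1).
h: a_k = 27/2, 387/4, 4941/16, 37899/32, 906345/256, 5812965/512, 67733505/2048, …
ICs: h(0) = 27/2.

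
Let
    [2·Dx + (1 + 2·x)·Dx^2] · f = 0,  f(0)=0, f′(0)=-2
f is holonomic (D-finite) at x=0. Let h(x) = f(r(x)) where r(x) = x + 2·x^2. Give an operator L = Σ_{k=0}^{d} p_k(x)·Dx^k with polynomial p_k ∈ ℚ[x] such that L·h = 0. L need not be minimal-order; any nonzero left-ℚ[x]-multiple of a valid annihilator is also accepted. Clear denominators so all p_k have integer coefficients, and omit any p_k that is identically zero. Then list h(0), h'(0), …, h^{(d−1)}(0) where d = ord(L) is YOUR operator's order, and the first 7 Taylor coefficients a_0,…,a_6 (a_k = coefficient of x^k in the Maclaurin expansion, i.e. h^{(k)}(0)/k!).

L = (-2 + 8·x + 16·x^2)·Dx + (1 + 6·x + 12·x^2 + 16·x^3)·Dx^2  (order 2).
h: a_k = 0, -2, -2, 16/3, -4, -32/5, 64/3, …
ICs: h(0) = 0, h′(0) = -2.

f: a_k = 0, -2, 2, -8/3, 4, -32/5, 32/3, …
h₀=f(r): pull back L_f along r ⇒ L₀.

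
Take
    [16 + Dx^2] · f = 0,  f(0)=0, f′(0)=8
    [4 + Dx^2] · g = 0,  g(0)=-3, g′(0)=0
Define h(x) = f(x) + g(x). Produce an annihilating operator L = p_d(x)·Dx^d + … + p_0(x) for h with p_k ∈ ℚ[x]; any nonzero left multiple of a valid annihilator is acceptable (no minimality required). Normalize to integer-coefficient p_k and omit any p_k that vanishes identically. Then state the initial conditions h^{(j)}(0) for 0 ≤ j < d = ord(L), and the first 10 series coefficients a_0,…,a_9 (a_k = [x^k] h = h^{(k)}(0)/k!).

f: a_k = 0, 8, 0, -64/3, 0, 256/15, 0, -2048/315, 0, 4096/2835, …
g: a_k = -3, 0, 6, 0, -2, 0, 4/15, 0, -2/105, 0, …
L₀ := lclm(L_f,L_g); ord L₀ ≤ 2+2.
L = 64 + 20·Dx^2 + Dx^4  (order 4).
h: a_k = -3, 8, 6, -64/3, -2, 256/15, 4/15, -2048/315, -2/105, 4096/2835, …
ICs: h(0) = -3, h′(0) = 8, h′′(0) = 12, h′′′(0) = -128.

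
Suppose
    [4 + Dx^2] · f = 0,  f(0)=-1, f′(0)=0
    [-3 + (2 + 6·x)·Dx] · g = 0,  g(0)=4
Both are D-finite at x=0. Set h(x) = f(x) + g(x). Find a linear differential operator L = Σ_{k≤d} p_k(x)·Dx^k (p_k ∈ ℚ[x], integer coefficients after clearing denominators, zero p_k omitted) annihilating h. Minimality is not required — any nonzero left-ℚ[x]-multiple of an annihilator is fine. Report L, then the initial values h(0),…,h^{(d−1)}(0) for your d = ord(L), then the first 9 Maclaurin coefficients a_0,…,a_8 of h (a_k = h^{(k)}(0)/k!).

L = (-516 - 1152·x - 1728·x^2) + (56 + 936·x + 3456·x^2 + 3456·x^3)·Dx + (-129 - 288·x - 432·x^2)·Dx^2 + (14 + 234·x + 864·x^2 + 864·x^3)·Dx^3  (order 3).
h: a_k = 3, 6, -5/2, 27/4, -1279/96, 1701/64, -687881/11520, 72171/512, -886637119/2580480, …
ICs: h(0) = 3, h′(0) = 6, h′′(0) = -5.

f: a_k = -1, 0, 2, 0, -2/3, 0, 4/45, 0, -2/315, …
g: a_k = 4, 6, -9/2, 27/4, -405/32, 1701/64, -15309/256, 72171/512, -2814669/8192, …
h₀=f+g: left-lcm gives L₀, ord ≤ 3.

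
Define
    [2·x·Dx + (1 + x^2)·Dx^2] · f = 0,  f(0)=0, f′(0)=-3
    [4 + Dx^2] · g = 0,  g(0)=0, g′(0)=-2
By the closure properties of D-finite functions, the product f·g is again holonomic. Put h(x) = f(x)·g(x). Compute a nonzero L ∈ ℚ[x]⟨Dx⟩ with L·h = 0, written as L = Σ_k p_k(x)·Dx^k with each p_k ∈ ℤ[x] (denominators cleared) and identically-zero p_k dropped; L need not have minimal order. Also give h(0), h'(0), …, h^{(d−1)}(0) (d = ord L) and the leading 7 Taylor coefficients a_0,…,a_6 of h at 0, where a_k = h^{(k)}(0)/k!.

f: a_k = 0, -3, 0, 1, 0, -3/5, 0, …
g: a_k = 0, -2, 0, 4/3, 0, -4/15, 0, …
f·g: L₀ = L_f ⊗_s L_g, ord ≤ 2·2.
L = (160 + 464·x^2 + 464·x^4 + 256·x^6 + 64·x^8) + (96·x + 224·x^3 + 192·x^5 + 64·x^7)·Dx + (60 + 188·x^2 + 216·x^4 + 128·x^6 + 32·x^8)·Dx^2 + (24·x + 56·x^3 + 48·x^5 + 16·x^7)·Dx^3 + (5 + 18·x^2 + 25·x^4 + 16·x^6 + 4·x^8)·Dx^4  (order 4).
h: a_k = 0, 0, 6, 0, -6, 0, 10/3, …
ICs: h(0) = 0, h′(0) = 0, h′′(0) = 12, h′′′(0) = 0.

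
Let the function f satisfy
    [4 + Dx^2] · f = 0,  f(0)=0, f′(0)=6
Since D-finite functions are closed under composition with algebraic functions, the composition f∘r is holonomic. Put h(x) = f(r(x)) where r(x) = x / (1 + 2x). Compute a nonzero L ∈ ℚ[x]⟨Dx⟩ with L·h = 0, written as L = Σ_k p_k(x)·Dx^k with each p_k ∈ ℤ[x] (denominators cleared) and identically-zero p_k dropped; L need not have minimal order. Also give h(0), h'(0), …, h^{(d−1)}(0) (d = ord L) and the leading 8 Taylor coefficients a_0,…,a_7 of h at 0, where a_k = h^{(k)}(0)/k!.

f: a_k = 0, 6, 0, -4, 0, 4/5, 0, -8/105, …
L₀ from L_f via x↦r, Dx↦r'^{-1}Dx.
L = 4 + (4 + 24·x + 48·x^2 + 32·x^3)·Dx + (1 + 8·x + 24·x^2 + 32·x^3 + 16·x^4)·Dx^2  (order 2).
h: a_k = 0, 6, -12, 20, -24, 4/5, 120, -55448/105, …
ICs: h(0) = 0, h′(0) = 6.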